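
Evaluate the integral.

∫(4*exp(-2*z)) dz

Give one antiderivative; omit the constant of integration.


Answer: -2*exp(-2*z).


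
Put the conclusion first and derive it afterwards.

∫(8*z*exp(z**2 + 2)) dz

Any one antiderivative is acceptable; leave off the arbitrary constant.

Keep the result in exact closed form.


The answer is 4*exp(z**2 + 2).
Step 1. Substitute u = z**2 + 2, turning ∫(8*z*exp(z**2 + 2)) dz into ∫(4*exp(u)) du: now ∫(4*exp(u)) du.
Step 2. Evaluate the standard form: now 4*exp(u).
Step 3. Substitute back u = z**2 + 2: now 4*exp(z**2 + 2).
Answer: 4*exp(z**2 + 2).


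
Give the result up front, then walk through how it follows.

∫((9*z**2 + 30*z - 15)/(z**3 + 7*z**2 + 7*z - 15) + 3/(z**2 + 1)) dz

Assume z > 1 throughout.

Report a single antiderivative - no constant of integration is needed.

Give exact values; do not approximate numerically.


The answer is log(z - 1) + 3*log(z + 3) + 5*log(z + 5) + 3*atan(z).
Step 1. Rewrite: now ∫((9*z**2 + 30*z - 15)/(z**3 + 7*z**2 + 7*z - 15)) dz + ∫(3/(z**2 + 1)) dz.
Step 2. Decompose ∫((9*z**2 + 30*z - 15)/(z**3 + 7*z**2 + 7*z - 15)) dz by partial fractions, (9*z**2 + 30*z - 15)/(z**3 + 7*z**2 + 7*z - 15) = 5/(z + 5) + 3/(z + 3) + 1/(z - 1): now ∫(1/(z - 1)) dz + ∫(3/(z + 3)) dz + ∫(5/(z + 5)) dz + ∫(3/(z**2 + 1)) dz.
Step 3. Evaluate the standard form [assuming z > 1]: now log(z - 1) + ∫(3/(z + 3)) dz + ∫(5/(z + 5)) dz + ∫(3/(z**2 + 1)) dz.
Step 4. Evaluate the standard form [assuming z > -5]: now log(z - 1) + 5*log(z + 5) + ∫(3/(z + 3)) dz + ∫(3/(z**2 + 1)) dz.
Step 5. Evaluate the standard form [assuming z > -3]: now log(z - 1) + 3*log(z + 3) + 5*log(z + 5) + ∫(3/(z**2 + 1)) dz.
Step 6. Evaluate the standard form: now log(z - 1) + 3*log(z + 3) + 5*log(z + 5) + 3*atan(z).
Answer: log(z - 1) + 3*log(z + 3) + 5*log(z + 5) + 3*atan(z).


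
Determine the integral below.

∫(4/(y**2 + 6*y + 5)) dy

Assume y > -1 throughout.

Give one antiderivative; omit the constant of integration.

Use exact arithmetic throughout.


Answer: log(y + 1) - log(y + 5).


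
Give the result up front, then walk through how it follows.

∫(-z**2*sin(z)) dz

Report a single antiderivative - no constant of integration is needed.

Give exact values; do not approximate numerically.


The answer is z**2*cos(z) - 2*z*sin(z) - 2*cos(z).
Step 1. Integrate ∫(-z**2*sin(z)) dz by parts with u = z**2, dv = (-sin(z)) dz, so v = cos(z): now z**2*cos(z) + ∫(-2*z*cos(z)) dz.
Step 2. Integrate ∫(-2*z*cos(z)) dz by parts with u = z, dv = (-2*cos(z)) dz, so v = -2*sin(z): now z**2*cos(z) - 2*z*sin(z) + ∫(2*sin(z)) dz.
Step 3. Evaluate the standard form: now z**2*cos(z) - 2*z*sin(z) - 2*cos(z).
Answer: z**2*cos(z) - 2*z*sin(z) - 2*cos(z).


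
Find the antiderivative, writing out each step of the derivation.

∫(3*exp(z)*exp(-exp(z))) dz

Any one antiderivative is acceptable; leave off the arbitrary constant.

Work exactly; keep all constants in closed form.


Step 1. Substitute u = exp(z), turning ∫(3*exp(z)*exp(-exp(z))) dz into ∫(3*exp(-u)) du: now ∫(3*exp(-u)) du.
Step 2. Evaluate the standard form: now -3*exp(-u).
Step 3. Substitute back u = exp(z): now -3*exp(-exp(z)).
Answer: -3*exp(-exp(z)).


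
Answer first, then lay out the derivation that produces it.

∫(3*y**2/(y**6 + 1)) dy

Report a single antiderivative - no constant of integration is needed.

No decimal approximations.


The answer is atan(y**3).
Step 1. Substitute u = y**3, turning ∫(3*y**2/(y**6 + 1)) dy into ∫(1/(u**2 + 1)) du: now ∫(1/(u**2 + 1)) du.
Step 2. Evaluate the standard form: now atan(u).
Step 3. Substitute back u = y**3: now atan(y**3).
Answer: atan(y**3).


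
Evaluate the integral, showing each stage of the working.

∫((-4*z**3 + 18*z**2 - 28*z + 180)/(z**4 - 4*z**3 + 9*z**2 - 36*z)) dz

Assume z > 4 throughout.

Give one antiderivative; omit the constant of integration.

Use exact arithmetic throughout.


Step 1. Decompose ∫((-4*z**3 + 18*z**2 - 28*z + 180)/(z**4 - 4*z**3 + 9*z**2 - 36*z)) dz by partial fractions, (-4*z**3 + 18*z**2 - 28*z + 180)/(z**4 - 4*z**3 + 9*z**2 - 36*z) = -2/(z**2 + 9) + 1/(z - 4) - 5/z: now ∫(-5/z) dz + ∫(1/(z - 4)) dz + ∫(-2/(z**2 + 9)) dz.
Step 2. Evaluate the standard form [assuming z > 0]: now -5*log(z) + ∫(1/(z - 4)) dz + ∫(-2/(z**2 + 9)) dz.
Step 3. Evaluate the standard form [assuming z > 4]: now -5*log(z) + log(z - 4) + ∫(-2/(z**2 + 9)) dz.
Step 4. Evaluate the standard form: now -5*log(z) + log(z - 4) - 2*atan(z/3)/3.
Answer: -5*log(z) + log(z - 4) - 2*atan(z/3)/3.


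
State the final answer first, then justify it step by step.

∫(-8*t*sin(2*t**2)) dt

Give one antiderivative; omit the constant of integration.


The answer is 2*cos(2*t**2).
Step 1. Substitute u = t**2, turning ∫(-8*t*sin(2*t**2)) dt into ∫(-4*sin(2*u)) du: now ∫(-4*sin(2*u)) du.
Step 2. Evaluate the standard form: now 2*cos(2*u).
Step 3. Substitute back u = t**2: now 2*cos(2*t**2).
Answer: 2*cos(2*t**2).


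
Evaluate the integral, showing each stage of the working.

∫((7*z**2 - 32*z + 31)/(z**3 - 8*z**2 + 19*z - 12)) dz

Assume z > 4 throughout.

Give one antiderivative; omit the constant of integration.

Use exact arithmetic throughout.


Step 1. Decompose ∫((7*z**2 - 32*z + 31)/(z**3 - 8*z**2 + 19*z - 12)) dz by partial fractions, (7*z**2 - 32*z + 31)/(z**3 - 8*z**2 + 19*z - 12) = 1/(z - 1) + 1/(z - 3) + 5/(z - 4): now ∫(5/(z - 4)) dz + ∫(1/(z - 3)) dz + ∫(1/(z - 1)) dz.
Step 2. Evaluate the standard form [assuming z > 4]: now 5*log(z - 4) + ∫(1/(z - 3)) dz + ∫(1/(z - 1)) dz.
Step 3. Evaluate the standard form [assuming z > 1]: now 5*log(z - 4) + log(z - 1) + ∫(1/(z - 3)) dz.
Step 4. Evaluate the standard form [assuming z > 3]: now 5*log(z - 4) + log(z - 3) + log(z - 1).
Answer: 5*log(z - 4) + log(z - 3) + log(z - 1).


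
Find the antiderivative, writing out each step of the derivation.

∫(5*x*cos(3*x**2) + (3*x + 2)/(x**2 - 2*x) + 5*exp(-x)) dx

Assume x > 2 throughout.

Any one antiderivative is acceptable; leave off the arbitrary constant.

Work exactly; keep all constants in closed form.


Step 1. Rewrite: now ∫(5*x*cos(3*x**2)) dx + ∫((3*x + 2)/(x**2 - 2*x)) dx + ∫(5*exp(-x)) dx.
Step 2. Evaluate the standard form: now ∫(5*x*cos(3*x**2)) dx + ∫((3*x + 2)/(x**2 - 2*x)) dx - 5*exp(-x).
Step 3. Substitute u = x**2, turning ∫(5*x*cos(3*x**2)) dx into ∫(5*cos(3*u)/2) du: now ∫((3*x + 2)/(x**2 - 2*x)) dx + ∫(5*cos(3*u)/2) du - 5*exp(-x).
Step 4. Evaluate the standard form: now 5*sin(3*u)/6 + ∫((3*x + 2)/(x**2 - 2*x)) dx - 5*exp(-x).
Step 5. Substitute back u = x**2: now 5*sin(3*x**2)/6 + ∫((3*x + 2)/(x**2 - 2*x)) dx - 5*exp(-x).
Step 6. Decompose ∫((3*x + 2)/(x**2 - 2*x)) dx by partial fractions, (3*x + 2)/(x**2 - 2*x) = 4/(x - 2) - 1/x: now 5*sin(3*x**2)/6 + ∫(-1/x) dx + ∫(4/(x - 2)) dx - 5*exp(-x).
Step 7. Evaluate the standard form [assuming x > 0]: now -log(x) + 5*sin(3*x**2)/6 + ∫(4/(x - 2)) dx - 5*exp(-x).
Step 8. Evaluate the standard form [assuming x > 2]: now -log(x) + 4*log(x - 2) + 5*sin(3*x**2)/6 - 5*exp(-x).
Answer: -log(x) + 4*log(x - 2) + 5*sin(3*x**2)/6 - 5*exp(-x).


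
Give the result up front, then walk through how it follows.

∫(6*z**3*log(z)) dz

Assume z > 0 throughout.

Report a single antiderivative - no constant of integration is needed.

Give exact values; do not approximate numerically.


The answer is 3*z**4*log(z)/2 - 3*z**4/8.
Step 1. Integrate ∫(6*z**3*log(z)) dz by parts with u = log(z), dv = (6*z**3) dz, so v = 3*z**4/2 [assuming z > 0]: now 3*z**4*log(z)/2 + ∫(-3*z**3/2) dz.
Step 2. Evaluate the standard form: now 3*z**4*log(z)/2 - 3*z**4/8.
Answer: 3*z**4*log(z)/2 - 3*z**4/8.


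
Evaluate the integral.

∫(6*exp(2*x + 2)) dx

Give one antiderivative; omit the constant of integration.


Answer: 3*exp(2*x + 2).


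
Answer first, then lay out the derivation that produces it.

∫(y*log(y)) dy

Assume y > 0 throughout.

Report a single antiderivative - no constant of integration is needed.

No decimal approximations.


The answer is y**2*log(y)/2 - y**2/4.
Step 1. Integrate ∫(y*log(y)) dy by parts with u = log(y), dv = (y) dy, so v = y**2/2 [assuming y > 0]: now y**2*log(y)/2 + ∫(-y/2) dy.
Step 2. Evaluate the standard form: now y**2*log(y)/2 - y**2/4.
Answer: y**2*log(y)/2 - y**2/4.


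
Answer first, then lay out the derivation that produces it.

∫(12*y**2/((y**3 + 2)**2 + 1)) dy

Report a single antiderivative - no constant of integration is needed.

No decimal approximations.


The answer is 4*atan(y**3 + 2).
Step 1. Substitute u = y**3 + 2, turning ∫(12*y**2/((y**3 + 2)**2 + 1)) dy into ∫(4/(u**2 + 1)) du: now ∫(4/(u**2 + 1)) du.
Step 2. Evaluate the standard form: now 4*atan(u).
Step 3. Substitute back u = y**3 + 2: now 4*atan(y**3 + 2).
Answer: 4*atan(y**3 + 2).


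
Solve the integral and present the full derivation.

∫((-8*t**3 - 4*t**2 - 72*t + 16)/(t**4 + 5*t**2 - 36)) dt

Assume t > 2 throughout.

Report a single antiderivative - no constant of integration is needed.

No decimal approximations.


Step 1. Decompose ∫((-8*t**3 - 4*t**2 - 72*t + 16)/(t**4 + 5*t**2 - 36)) dt by partial fractions, (-8*t**3 - 4*t**2 - 72*t + 16)/(t**4 + 5*t**2 - 36) = -4/(t**2 + 9) - 4/(t + 2) - 4/(t - 2): now ∫(-4/(t - 2)) dt + ∫(-4/(t + 2)) dt + ∫(-4/(t**2 + 9)) dt.
Step 2. Evaluate the standard form [assuming t > -2]: now -4*log(t + 2) + ∫(-4/(t - 2)) dt + ∫(-4/(t**2 + 9)) dt.
Step 3. Evaluate the standard form [assuming t > 2]: now -4*log(t - 2) - 4*log(t + 2) + ∫(-4/(t**2 + 9)) dt.
Step 4. Evaluate the standard form: now -4*log(t - 2) - 4*log(t + 2) - 4*atan(t/3)/3.
Answer: -4*log(t - 2) - 4*log(t + 2) - 4*atan(t/3)/3.


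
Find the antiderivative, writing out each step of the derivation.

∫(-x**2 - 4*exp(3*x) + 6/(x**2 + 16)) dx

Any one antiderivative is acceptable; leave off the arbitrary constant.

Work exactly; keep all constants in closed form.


Step 1. Rewrite: now ∫(-x**2) dx + ∫(6/(x**2 + 16)) dx + ∫(-4*exp(3*x)) dx.
Step 2. Evaluate the standard form: now -x**3/3 + ∫(6/(x**2 + 16)) dx + ∫(-4*exp(3*x)) dx.
Step 3. Evaluate the standard form: now -x**3/3 - 4*exp(3*x)/3 + ∫(6/(x**2 + 16)) dx.
Step 4. Evaluate the standard form: now -x**3/3 - 4*exp(3*x)/3 + 3*atan(x/4)/2.
Answer: -x**3/3 - 4*exp(3*x)/3 + 3*atan(x/4)/2.


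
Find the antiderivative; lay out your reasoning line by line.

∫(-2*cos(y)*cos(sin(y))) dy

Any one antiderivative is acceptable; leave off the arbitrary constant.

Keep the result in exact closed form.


Step 1. Substitute u = sin(y), turning ∫(-2*cos(y)*cos(sin(y))) dy into ∫(-2*cos(u)) du: now ∫(-2*cos(u)) du.
Step 2. Evaluate the standard form: now -2*sin(u).
Step 3. Substitute back u = sin(y): now -2*sin(sin(y)).
Answer: -2*sin(sin(y)).


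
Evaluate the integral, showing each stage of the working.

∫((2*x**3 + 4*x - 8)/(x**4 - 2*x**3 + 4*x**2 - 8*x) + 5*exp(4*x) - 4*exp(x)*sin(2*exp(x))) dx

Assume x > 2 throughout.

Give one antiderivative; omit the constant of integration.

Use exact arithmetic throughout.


Step 1. Rewrite: now ∫((2*x**3 + 4*x - 8)/(x**4 - 2*x**3 + 4*x**2 - 8*x)) dx + ∫(-4*exp(x)*sin(2*exp(x))) dx + ∫(5*exp(4*x)) dx.
Step 2. Decompose ∫((2*x**3 + 4*x - 8)/(x**4 - 2*x**3 + 4*x**2 - 8*x)) dx by partial fractions, (2*x**3 + 4*x - 8)/(x**4 - 2*x**3 + 4*x**2 - 8*x) = 2/(x**2 + 4) + 1/(x - 2) + 1/x: now ∫(1/x) dx + ∫(-4*exp(x)*sin(2*exp(x))) dx + ∫(1/(x - 2)) dx + ∫(2/(x**2 + 4)) dx + ∫(5*exp(4*x)) dx.
Step 3. Evaluate the standard form [assuming x > 0]: now log(x) + ∫(-4*exp(x)*sin(2*exp(x))) dx + ∫(1/(x - 2)) dx + ∫(2/(x**2 + 4)) dx + ∫(5*exp(4*x)) dx.
Step 4. Evaluate the standard form [assuming x > 2]: now log(x) + log(x - 2) + ∫(-4*exp(x)*sin(2*exp(x))) dx + ∫(2/(x**2 + 4)) dx + ∫(5*exp(4*x)) dx.
Step 5. Evaluate the standard form: now log(x) + log(x - 2) + atan(x/2) + ∫(-4*exp(x)*sin(2*exp(x))) dx + ∫(5*exp(4*x)) dx.
Step 6. Evaluate the standard form: now 5*exp(4*x)/4 + log(x) + log(x - 2) + atan(x/2) + ∫(-4*exp(x)*sin(2*exp(x))) dx.
Step 7. Substitute u = exp(x), turning ∫(-4*exp(x)*sin(2*exp(x))) dx into ∫(-4*sin(2*u)) du: now 5*exp(4*x)/4 + log(x) + log(x - 2) + atan(x/2) + ∫(-4*sin(2*u)) du.
Step 8. Evaluate the standard form: now 5*exp(4*x)/4 + log(x) + log(x - 2) + 2*cos(2*u) + atan(x/2).
Step 9. Substitute back u = exp(x): now 5*exp(4*x)/4 + log(x) + log(x - 2) + 2*cos(2*exp(x)) + atan(x/2).
Answer: 5*exp(4*x)/4 + log(x) + log(x - 2) + 2*cos(2*exp(x)) + atan(x/2).


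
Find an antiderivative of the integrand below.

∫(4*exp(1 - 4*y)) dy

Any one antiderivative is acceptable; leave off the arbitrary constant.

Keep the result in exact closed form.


Answer: -exp(1 - 4*y).


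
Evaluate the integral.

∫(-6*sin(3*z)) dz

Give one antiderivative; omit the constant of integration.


Answer: 2*cos(3*z).


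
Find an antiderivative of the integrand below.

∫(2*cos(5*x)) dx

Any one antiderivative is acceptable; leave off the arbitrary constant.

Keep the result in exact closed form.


Answer: 2*sin(5*x)/5.


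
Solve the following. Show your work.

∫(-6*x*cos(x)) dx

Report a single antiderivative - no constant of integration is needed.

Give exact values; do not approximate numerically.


Step 1. Integrate ∫(-6*x*cos(x)) dx by parts with u = x, dv = (-6*cos(x)) dx, so v = -6*sin(x): now -6*x*sin(x) + ∫(6*sin(x)) dx.
Step 2. Evaluate the standard form: now -6*x*sin(x) - 6*cos(x).
Answer: -6*x*sin(x) - 6*cos(x).


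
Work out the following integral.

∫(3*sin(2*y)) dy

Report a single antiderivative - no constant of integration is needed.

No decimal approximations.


Answer: -3*cos(2*y)/2.


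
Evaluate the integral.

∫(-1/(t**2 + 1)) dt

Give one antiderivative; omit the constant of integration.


Answer: -atan(t).


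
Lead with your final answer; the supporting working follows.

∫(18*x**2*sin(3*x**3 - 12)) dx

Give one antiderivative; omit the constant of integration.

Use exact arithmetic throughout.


The answer is -2*cos(3*x**3 - 12).
Step 1. Substitute u = x**3 - 4, turning ∫(18*x**2*sin(3*x**3 - 12)) dx into ∫(6*sin(3*u)) du: now ∫(6*sin(3*u)) du.
Step 2. Evaluate the standard form: now -2*cos(3*u).
Step 3. Substitute back u = x**3 - 4: now -2*cos(3*x**3 - 12).
Answer: -2*cos(3*x**3 - 12).


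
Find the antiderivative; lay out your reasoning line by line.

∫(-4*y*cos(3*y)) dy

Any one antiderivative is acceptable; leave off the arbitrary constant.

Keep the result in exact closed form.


Step 1. Integrate ∫(-4*y*cos(3*y)) dy by parts with u = y, dv = (-4*cos(3*y)) dy, so v = -4*sin(3*y)/3: now -4*y*sin(3*y)/3 + ∫(4*sin(3*y)/3) dy.
Step 2. Evaluate the standard form: now -4*y*sin(3*y)/3 - 4*cos(3*y)/9.
Answer: -4*y*sin(3*y)/3 - 4*cos(3*y)/9.


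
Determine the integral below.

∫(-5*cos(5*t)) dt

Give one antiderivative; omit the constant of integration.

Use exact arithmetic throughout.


Answer: -sin(5*t).


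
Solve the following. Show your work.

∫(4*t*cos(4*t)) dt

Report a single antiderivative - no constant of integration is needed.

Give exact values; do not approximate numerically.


Step 1. Integrate ∫(4*t*cos(4*t)) dt by parts with u = t, dv = (4*cos(4*t)) dt, so v = sin(4*t): now t*sin(4*t) + ∫(-sin(4*t)) dt.
Step 2. Evaluate the standard form: now t*sin(4*t) + cos(4*t)/4.
Answer: t*sin(4*t) + cos(4*t)/4.


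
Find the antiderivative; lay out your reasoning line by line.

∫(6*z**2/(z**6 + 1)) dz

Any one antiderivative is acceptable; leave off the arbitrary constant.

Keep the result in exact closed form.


Step 1. Substitute u = z**3, turning ∫(6*z**2/(z**6 + 1)) dz into ∫(2/(u**2 + 1)) du: now ∫(2/(u**2 + 1)) du.
Step 2. Evaluate the standard form: now 2*atan(u).
Step 3. Substitute back u = z**3: now 2*atan(z**3).
Answer: 2*atan(z**3).


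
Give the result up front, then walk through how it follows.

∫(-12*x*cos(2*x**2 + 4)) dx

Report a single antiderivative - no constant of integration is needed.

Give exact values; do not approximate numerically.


The answer is -3*sin(2*x**2 + 4).
Step 1. Substitute u = x**2 + 2, turning ∫(-12*x*cos(2*x**2 + 4)) dx into ∫(-6*cos(2*u)) du: now ∫(-6*cos(2*u)) du.
Step 2. Evaluate the standard form: now -3*sin(2*u).
Step 3. Substitute back u = x**2 + 2: now -3*sin(2*x**2 + 4).
Answer: -3*sin(2*x**2 + 4).


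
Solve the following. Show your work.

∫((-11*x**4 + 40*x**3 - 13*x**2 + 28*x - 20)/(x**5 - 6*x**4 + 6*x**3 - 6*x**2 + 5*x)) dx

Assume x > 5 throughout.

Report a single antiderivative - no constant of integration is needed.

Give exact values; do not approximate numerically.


Step 1. Decompose ∫((-11*x**4 + 40*x**3 - 13*x**2 + 28*x - 20)/(x**5 - 6*x**4 + 6*x**3 - 6*x**2 + 5*x)) dx by partial fractions, (-11*x**4 + 40*x**3 - 13*x**2 + 28*x - 20)/(x**5 - 6*x**4 + 6*x**3 - 6*x**2 + 5*x) = -3/(x**2 + 1) - 3/(x - 1) - 4/(x - 5) - 4/x: now ∫(-4/x) dx + ∫(-4/(x - 5)) dx + ∫(-3/(x - 1)) dx + ∫(-3/(x**2 + 1)) dx.
Step 2. Evaluate the standard form [assuming x > 5]: now -4*log(x - 5) + ∫(-4/x) dx + ∫(-3/(x - 1)) dx + ∫(-3/(x**2 + 1)) dx.
Step 3. Evaluate the standard form [assuming x > 0]: now -4*log(x) - 4*log(x - 5) + ∫(-3/(x - 1)) dx + ∫(-3/(x**2 + 1)) dx.
Step 4. Evaluate the standard form [assuming x > 1]: now -4*log(x) - 4*log(x - 5) - 3*log(x - 1) + ∫(-3/(x**2 + 1)) dx.
Step 5. Evaluate the standard form: now -4*log(x) - 4*log(x - 5) - 3*log(x - 1) - 3*atan(x).
Answer: -4*log(x) - 4*log(x - 5) - 3*log(x - 1) - 3*atan(x).


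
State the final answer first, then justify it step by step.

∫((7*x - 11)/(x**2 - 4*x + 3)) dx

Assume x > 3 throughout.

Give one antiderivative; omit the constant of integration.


The answer is 5*log(x - 3) + 2*log(x - 1).
Step 1. Decompose ∫((7*x - 11)/(x**2 - 4*x + 3)) dx by partial fractions, (7*x - 11)/(x**2 - 4*x + 3) = 2/(x - 1) + 5/(x - 3): now ∫(5/(x - 3)) dx + ∫(2/(x - 1)) dx.
Step 2. Evaluate the standard form [assuming x > 1]: now 2*log(x - 1) + ∫(5/(x - 3)) dx.
Step 3. Evaluate the standard form [assuming x > 3]: now 5*log(x - 3) + 2*log(x - 1).
Answer: 5*log(x - 3) + 2*log(x - 1).


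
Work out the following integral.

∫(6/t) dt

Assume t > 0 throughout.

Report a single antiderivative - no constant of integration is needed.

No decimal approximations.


Answer: 6*log(t).


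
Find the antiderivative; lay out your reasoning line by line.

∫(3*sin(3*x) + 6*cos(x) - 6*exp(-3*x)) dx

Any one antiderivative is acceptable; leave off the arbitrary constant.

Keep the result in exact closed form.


Step 1. Rewrite: now ∫(-6*exp(-3*x)) dx + ∫(3*sin(3*x)) dx + ∫(6*cos(x)) dx.
Step 2. Evaluate the standard form: now ∫(3*sin(3*x)) dx + ∫(6*cos(x)) dx + 2*exp(-3*x).
Step 3. Evaluate the standard form: now -cos(3*x) + ∫(6*cos(x)) dx + 2*exp(-3*x).
Step 4. Evaluate the standard form: now 6*sin(x) - cos(3*x) + 2*exp(-3*x).
Answer: 6*sin(x) - cos(3*x) + 2*exp(-3*x).


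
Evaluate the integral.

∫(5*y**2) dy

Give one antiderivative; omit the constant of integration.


Answer: 5*y**3/3.


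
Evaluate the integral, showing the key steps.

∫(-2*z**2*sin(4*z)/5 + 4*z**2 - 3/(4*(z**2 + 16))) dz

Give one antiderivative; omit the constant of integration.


Step 1. Rewrite: now ∫(4*z**2) dz + ∫(-2*z**2*sin(4*z)/5) dz + ∫(-3/(4*(z**2 + 16))) dz.
Step 2. Evaluate the standard form: now 4*z**3/3 + ∫(-2*z**2*sin(4*z)/5) dz + ∫(-3/(4*(z**2 + 16))) dz.
Step 3. Integrate ∫(-2*z**2*sin(4*z)/5) dz by parts with u = z**2, dv = (-2*sin(4*z)/5) dz, so v = cos(4*z)/10: now 4*z**3/3 + z**2*cos(4*z)/10 + ∫(-z*cos(4*z)/5) dz + ∫(-3/(4*(z**2 + 16))) dz.
Step 4. Integrate ∫(-z*cos(4*z)/5) dz by parts with u = z, dv = (-cos(4*z)/5) dz, so v = -sin(4*z)/20: now 4*z**3/3 + z**2*cos(4*z)/10 - z*sin(4*z)/20 + ∫(-3/(4*(z**2 + 16))) dz + ∫(sin(4*z)/20) dz.
Step 5. Evaluate the standard form: now 4*z**3/3 + z**2*cos(4*z)/10 - z*sin(4*z)/20 - cos(4*z)/80 + ∫(-3/(4*(z**2 + 16))) dz.
Step 6. Evaluate the standard form: now 4*z**3/3 + z**2*cos(4*z)/10 - z*sin(4*z)/20 - cos(4*z)/80 - 3*atan(z/4)/16.
Answer: 4*z**3/3 + z**2*cos(4*z)/10 - z*sin(4*z)/20 - cos(4*z)/80 - 3*atan(z/4)/16.


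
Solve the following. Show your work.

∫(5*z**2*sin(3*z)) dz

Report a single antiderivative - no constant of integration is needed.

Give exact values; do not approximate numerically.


Step 1. Integrate ∫(5*z**2*sin(3*z)) dz by parts with u = z**2, dv = (5*sin(3*z)) dz, so v = -5*cos(3*z)/3: now -5*z**2*cos(3*z)/3 + ∫(10*z*cos(3*z)/3) dz.
Step 2. Integrate ∫(10*z*cos(3*z)/3) dz by parts with u = z, dv = (10*cos(3*z)/3) dz, so v = 10*sin(3*z)/9: now -5*z**2*cos(3*z)/3 + 10*z*sin(3*z)/9 + ∫(-10*sin(3*z)/9) dz.
Step 3. Evaluate the standard form: now -5*z**2*cos(3*z)/3 + 10*z*sin(3*z)/9 + 10*cos(3*z)/27.
Answer: -5*z**2*cos(3*z)/3 + 10*z*sin(3*z)/9 + 10*cos(3*z)/27.


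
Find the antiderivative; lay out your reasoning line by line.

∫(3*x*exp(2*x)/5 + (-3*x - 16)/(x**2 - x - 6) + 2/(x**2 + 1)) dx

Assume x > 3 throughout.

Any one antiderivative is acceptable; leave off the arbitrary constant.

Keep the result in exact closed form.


Step 1. Rewrite: now ∫(3*x*exp(2*x)/5) dx + ∫((-3*x - 16)/(x**2 - x - 6)) dx + ∫(2/(x**2 + 1)) dx.
Step 2. Integrate ∫(3*x*exp(2*x)/5) dx by parts with u = x, dv = (3*exp(2*x)/5) dx, so v = 3*exp(2*x)/10: now 3*x*exp(2*x)/10 + ∫((-3*x - 16)/(x**2 - x - 6)) dx + ∫(2/(x**2 + 1)) dx + ∫(-3*exp(2*x)/10) dx.
Step 3. Evaluate the standard form: now 3*x*exp(2*x)/10 - 3*exp(2*x)/20 + ∫((-3*x - 16)/(x**2 - x - 6)) dx + ∫(2/(x**2 + 1)) dx.
Step 4. Decompose ∫((-3*x - 16)/(x**2 - x - 6)) dx by partial fractions, (-3*x - 16)/(x**2 - x - 6) = 2/(x + 2) - 5/(x - 3): now 3*x*exp(2*x)/10 - 3*exp(2*x)/20 + ∫(-5/(x - 3)) dx + ∫(2/(x + 2)) dx + ∫(2/(x**2 + 1)) dx.
Step 5. Evaluate the standard form [assuming x > -2]: now 3*x*exp(2*x)/10 - 3*exp(2*x)/20 + 2*log(x + 2) + ∫(-5/(x - 3)) dx + ∫(2/(x**2 + 1)) dx.
Step 6. Evaluate the standard form [assuming x > 3]: now 3*x*exp(2*x)/10 - 3*exp(2*x)/20 - 5*log(x - 3) + 2*log(x + 2) + ∫(2/(x**2 + 1)) dx.
Step 7. Evaluate the standard form: now 3*x*exp(2*x)/10 - 3*exp(2*x)/20 - 5*log(x - 3) + 2*log(x + 2) + 2*atan(x).
Answer: 3*x*exp(2*x)/10 - 3*exp(2*x)/20 - 5*log(x - 3) + 2*log(x + 2) + 2*atan(x).


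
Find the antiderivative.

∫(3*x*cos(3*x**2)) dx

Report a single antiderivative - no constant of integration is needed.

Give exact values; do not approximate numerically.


Answer: sin(3*x**2)/2.


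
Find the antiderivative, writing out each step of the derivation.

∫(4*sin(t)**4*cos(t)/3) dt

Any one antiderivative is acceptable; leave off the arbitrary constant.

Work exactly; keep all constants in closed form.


Step 1. Substitute u = sin(t), turning ∫(4*sin(t)**4*cos(t)/3) dt into ∫(4*u**4/3) du: now ∫(4*u**4/3) du.
Step 2. Evaluate the standard form: now 4*u**5/15.
Step 3. Substitute back u = sin(t): now 4*sin(t)**5/15.
Answer: 4*sin(t)**5/15.


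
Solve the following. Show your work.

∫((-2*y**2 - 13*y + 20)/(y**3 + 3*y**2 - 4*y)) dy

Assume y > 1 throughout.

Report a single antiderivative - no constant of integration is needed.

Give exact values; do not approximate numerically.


Step 1. Decompose ∫((-2*y**2 - 13*y + 20)/(y**3 + 3*y**2 - 4*y)) dy by partial fractions, (-2*y**2 - 13*y + 20)/(y**3 + 3*y**2 - 4*y) = 2/(y + 4) + 1/(y - 1) - 5/y: now ∫(-5/y) dy + ∫(1/(y - 1)) dy + ∫(2/(y + 4)) dy.
Step 2. Evaluate the standard form [assuming y > 1]: now log(y - 1) + ∫(-5/y) dy + ∫(2/(y + 4)) dy.
Step 3. Evaluate the standard form [assuming y > 0]: now -5*log(y) + log(y - 1) + ∫(2/(y + 4)) dy.
Step 4. Evaluate the standard form [assuming y > -4]: now -5*log(y) + log(y - 1) + 2*log(y + 4).
Answer: -5*log(y) + log(y - 1) + 2*log(y + 4).


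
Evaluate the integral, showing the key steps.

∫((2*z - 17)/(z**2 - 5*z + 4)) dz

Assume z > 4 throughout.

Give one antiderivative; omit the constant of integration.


Step 1. Decompose ∫((2*z - 17)/(z**2 - 5*z + 4)) dz by partial fractions, (2*z - 17)/(z**2 - 5*z + 4) = 5/(z - 1) - 3/(z - 4): now ∫(-3/(z - 4)) dz + ∫(5/(z - 1)) dz.
Step 2. Evaluate the standard form [assuming z > 4]: now -3*log(z - 4) + ∫(5/(z - 1)) dz.
Step 3. Evaluate the standard form [assuming z > 1]: now -3*log(z - 4) + 5*log(z - 1).
Answer: -3*log(z - 4) + 5*log(z - 1).


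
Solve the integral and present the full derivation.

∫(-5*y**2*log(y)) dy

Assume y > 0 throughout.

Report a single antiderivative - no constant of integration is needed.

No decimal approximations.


Step 1. Integrate ∫(-5*y**2*log(y)) dy by parts with u = log(y), dv = (-5*y**2) dy, so v = -5*y**3/3 [assuming y > 0]: now -5*y**3*log(y)/3 + ∫(5*y**2/3) dy.
Step 2. Evaluate the standard form: now -5*y**3*log(y)/3 + 5*y**3/9.
Answer: -5*y**3*log(y)/3 + 5*y**3/9.


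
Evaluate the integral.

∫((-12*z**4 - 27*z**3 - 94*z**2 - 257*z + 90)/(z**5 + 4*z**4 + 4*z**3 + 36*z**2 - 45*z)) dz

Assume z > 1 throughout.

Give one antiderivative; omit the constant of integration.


Answer: -2*log(z) - 5*log(z - 1) - 5*log(z + 5) + atan(z/3)/3.


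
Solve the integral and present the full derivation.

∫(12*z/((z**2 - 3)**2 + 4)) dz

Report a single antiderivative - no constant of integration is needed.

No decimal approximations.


Step 1. Substitute u = z**2 - 3, turning ∫(12*z/((z**2 - 3)**2 + 4)) dz into ∫(6/(u**2 + 4)) du: now ∫(6/(u**2 + 4)) du.
Step 2. Evaluate the standard form: now 3*atan(u/2).
Step 3. Substitute back u = z**2 - 3: now 3*atan(z**2/2 - 3/2).
Answer: 3*atan(z**2/2 - 3/2).


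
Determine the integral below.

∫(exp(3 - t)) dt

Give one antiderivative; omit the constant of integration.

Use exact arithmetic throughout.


Answer: -exp(3 - t).


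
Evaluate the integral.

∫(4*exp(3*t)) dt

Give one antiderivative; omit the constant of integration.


Answer: 4*exp(3*t)/3.


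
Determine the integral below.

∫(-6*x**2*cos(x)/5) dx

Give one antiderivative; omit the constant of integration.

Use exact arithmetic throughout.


Answer: -6*x**2*sin(x)/5 - 12*x*cos(x)/5 + 12*sin(x)/5.


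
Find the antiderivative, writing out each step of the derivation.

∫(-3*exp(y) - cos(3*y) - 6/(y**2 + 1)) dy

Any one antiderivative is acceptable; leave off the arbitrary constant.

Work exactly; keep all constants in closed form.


Step 1. Rewrite: now ∫(-6/(y**2 + 1)) dy + ∫(-3*exp(y)) dy + ∫(-cos(3*y)) dy.
Step 2. Evaluate the standard form: now -sin(3*y)/3 + ∫(-6/(y**2 + 1)) dy + ∫(-3*exp(y)) dy.
Step 3. Evaluate the standard form: now -sin(3*y)/3 - 6*atan(y) + ∫(-3*exp(y)) dy.
Step 4. Evaluate the standard form: now -3*exp(y) - sin(3*y)/3 - 6*atan(y).
Answer: -3*exp(y) - sin(3*y)/3 - 6*atan(y).


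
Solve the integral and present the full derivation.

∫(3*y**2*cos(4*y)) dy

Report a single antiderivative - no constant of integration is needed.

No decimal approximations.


Step 1. Integrate ∫(3*y**2*cos(4*y)) dy by parts with u = y**2, dv = (3*cos(4*y)) dy, so v = 3*sin(4*y)/4: now 3*y**2*sin(4*y)/4 + ∫(-3*y*sin(4*y)/2) dy.
Step 2. Integrate ∫(-3*y*sin(4*y)/2) dy by parts with u = y, dv = (-3*sin(4*y)/2) dy, so v = 3*cos(4*y)/8: now 3*y**2*sin(4*y)/4 + 3*y*cos(4*y)/8 + ∫(-3*cos(4*y)/8) dy.
Step 3. Evaluate the standard form: now 3*y**2*sin(4*y)/4 + 3*y*cos(4*y)/8 - 3*sin(4*y)/32.
Answer: 3*y**2*sin(4*y)/4 + 3*y*cos(4*y)/8 - 3*sin(4*y)/32.


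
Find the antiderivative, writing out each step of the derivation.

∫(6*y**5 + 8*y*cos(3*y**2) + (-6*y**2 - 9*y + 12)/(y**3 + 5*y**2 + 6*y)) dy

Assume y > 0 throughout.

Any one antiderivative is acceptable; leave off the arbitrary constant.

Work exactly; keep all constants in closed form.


Step 1. Rewrite: now ∫(6*y**5) dy + ∫(8*y*cos(3*y**2)) dy + ∫((-6*y**2 - 9*y + 12)/(y**3 + 5*y**2 + 6*y)) dy.
Step 2. Substitute u = y**2, turning ∫(8*y*cos(3*y**2)) dy into ∫(4*cos(3*u)) du: now ∫(6*y**5) dy + ∫((-6*y**2 - 9*y + 12)/(y**3 + 5*y**2 + 6*y)) dy + ∫(4*cos(3*u)) du.
Step 3. Evaluate the standard form: now 4*sin(3*u)/3 + ∫(6*y**5) dy + ∫((-6*y**2 - 9*y + 12)/(y**3 + 5*y**2 + 6*y)) dy.
Step 4. Substitute back u = y**2: now 4*sin(3*y**2)/3 + ∫(6*y**5) dy + ∫((-6*y**2 - 9*y + 12)/(y**3 + 5*y**2 + 6*y)) dy.
Step 5. Decompose ∫((-6*y**2 - 9*y + 12)/(y**3 + 5*y**2 + 6*y)) dy by partial fractions, (-6*y**2 - 9*y + 12)/(y**3 + 5*y**2 + 6*y) = -5/(y + 3) - 3/(y + 2) + 2/y: now 4*sin(3*y**2)/3 + ∫(2/y) dy + ∫(6*y**5) dy + ∫(-3/(y + 2)) dy + ∫(-5/(y + 3)) dy.
Step 6. Evaluate the standard form [assuming y > -3]: now -5*log(y + 3) + 4*sin(3*y**2)/3 + ∫(2/y) dy + ∫(6*y**5) dy + ∫(-3/(y + 2)) dy.
Step 7. Evaluate the standard form [assuming y > 0]: now 2*log(y) - 5*log(y + 3) + 4*sin(3*y**2)/3 + ∫(6*y**5) dy + ∫(-3/(y + 2)) dy.
Step 8. Evaluate the standard form [assuming y > -2]: now 2*log(y) - 3*log(y + 2) - 5*log(y + 3) + 4*sin(3*y**2)/3 + ∫(6*y**5) dy.
Step 9. Evaluate the standard form: now y**6 + 2*log(y) - 3*log(y + 2) - 5*log(y + 3) + 4*sin(3*y**2)/3.
Answer: y**6 + 2*log(y) - 3*log(y + 2) - 5*log(y + 3) + 4*sin(3*y**2)/3.


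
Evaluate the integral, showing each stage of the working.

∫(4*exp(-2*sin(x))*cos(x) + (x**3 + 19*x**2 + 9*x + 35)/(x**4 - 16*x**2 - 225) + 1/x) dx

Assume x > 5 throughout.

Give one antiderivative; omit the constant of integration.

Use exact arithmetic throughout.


Step 1. Rewrite: now ∫(1/x) dx + ∫((x**3 + 19*x**2 + 9*x + 35)/(x**4 - 16*x**2 - 225)) dx + ∫(4*exp(-2*sin(x))*cos(x)) dx.
Step 2. Evaluate the standard form [assuming x > 0]: now log(x) + ∫((x**3 + 19*x**2 + 9*x + 35)/(x**4 - 16*x**2 - 225)) dx + ∫(4*exp(-2*sin(x))*cos(x)) dx.
Step 3. Decompose ∫((x**3 + 19*x**2 + 9*x + 35)/(x**4 - 16*x**2 - 225)) dx by partial fractions, (x**3 + 19*x**2 + 9*x + 35)/(x**4 - 16*x**2 - 225) = 4/(x**2 + 9) - 1/(x + 5) + 2/(x - 5): now log(x) + ∫(4*exp(-2*sin(x))*cos(x)) dx + ∫(2/(x - 5)) dx + ∫(-1/(x + 5)) dx + ∫(4/(x**2 + 9)) dx.
Step 4. Evaluate the standard form [assuming x > 5]: now log(x) + 2*log(x - 5) + ∫(4*exp(-2*sin(x))*cos(x)) dx + ∫(-1/(x + 5)) dx + ∫(4/(x**2 + 9)) dx.
Step 5. Evaluate the standard form [assuming x > -5]: now log(x) + 2*log(x - 5) - log(x + 5) + ∫(4*exp(-2*sin(x))*cos(x)) dx + ∫(4/(x**2 + 9)) dx.
Step 6. Evaluate the standard form: now log(x) + 2*log(x - 5) - log(x + 5) + 4*atan(x/3)/3 + ∫(4*exp(-2*sin(x))*cos(x)) dx.
Step 7. Substitute u = sin(x), turning ∫(4*exp(-2*sin(x))*cos(x)) dx into ∫(4*exp(-2*u)) du: now log(x) + 2*log(x - 5) - log(x + 5) + 4*atan(x/3)/3 + ∫(4*exp(-2*u)) du.
Step 8. Evaluate the standard form: now log(x) + 2*log(x - 5) - log(x + 5) + 4*atan(x/3)/3 - 2*exp(-2*u).
Step 9. Substitute back u = sin(x): now log(x) + 2*log(x - 5) - log(x + 5) + 4*atan(x/3)/3 - 2*exp(-2*sin(x)).
Answer: log(x) + 2*log(x - 5) - log(x + 5) + 4*atan(x/3)/3 - 2*exp(-2*sin(x)).


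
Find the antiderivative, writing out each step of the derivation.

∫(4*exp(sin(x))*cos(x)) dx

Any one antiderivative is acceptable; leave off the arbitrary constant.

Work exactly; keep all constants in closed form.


Step 1. Substitute u = sin(x), turning ∫(4*exp(sin(x))*cos(x)) dx into ∫(4*exp(u)) du: now ∫(4*exp(u)) du.
Step 2. Evaluate the standard form: now 4*exp(u).
Step 3. Substitute back u = sin(x): now 4*exp(sin(x)).
Answer: 4*exp(sin(x)).


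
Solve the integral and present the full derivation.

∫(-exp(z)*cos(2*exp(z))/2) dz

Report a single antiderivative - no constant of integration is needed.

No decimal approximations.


Step 1. Substitute u = exp(z), turning ∫(-exp(z)*cos(2*exp(z))/2) dz into ∫(-cos(2*u)/2) du: now ∫(-cos(2*u)/2) du.
Step 2. Evaluate the standard form: now -sin(2*u)/4.
Step 3. Substitute back u = exp(z): now -sin(2*exp(z))/4.
Answer: -sin(2*exp(z))/4.


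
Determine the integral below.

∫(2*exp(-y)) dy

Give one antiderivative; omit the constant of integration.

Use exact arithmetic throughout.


Answer: -2*exp(-y).


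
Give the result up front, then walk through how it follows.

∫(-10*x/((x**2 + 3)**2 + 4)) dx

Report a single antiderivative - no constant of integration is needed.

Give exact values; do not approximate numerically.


The answer is -5*atan(x**2/2 + 3/2)/2.
Step 1. Substitute u = x**2 + 3, turning ∫(-10*x/((x**2 + 3)**2 + 4)) dx into ∫(-5/(u**2 + 4)) du: now ∫(-5/(u**2 + 4)) du.
Step 2. Evaluate the standard form: now -5*atan(u/2)/2.
Step 3. Substitute back u = x**2 + 3: now -5*atan(x**2/2 + 3/2)/2.
Answer: -5*atan(x**2/2 + 3/2)/2.


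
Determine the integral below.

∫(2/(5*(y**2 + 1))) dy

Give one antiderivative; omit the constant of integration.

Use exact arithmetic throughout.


Answer: 2*atan(y)/5.


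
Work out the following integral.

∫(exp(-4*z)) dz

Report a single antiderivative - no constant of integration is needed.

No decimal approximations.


Answer: -exp(-4*z)/4.


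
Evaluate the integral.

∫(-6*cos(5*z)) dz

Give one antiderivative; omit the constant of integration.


Answer: -6*sin(5*z)/5.


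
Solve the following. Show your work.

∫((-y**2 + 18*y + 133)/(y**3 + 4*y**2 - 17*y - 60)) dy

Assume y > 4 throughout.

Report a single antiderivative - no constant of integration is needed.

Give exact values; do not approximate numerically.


Step 1. Decompose ∫((-y**2 + 18*y + 133)/(y**3 + 4*y**2 - 17*y - 60)) dy by partial fractions, (-y**2 + 18*y + 133)/(y**3 + 4*y**2 - 17*y - 60) = 1/(y + 5) - 5/(y + 3) + 3/(y - 4): now ∫(3/(y - 4)) dy + ∫(-5/(y + 3)) dy + ∫(1/(y + 5)) dy.
Step 2. Evaluate the standard form [assuming y > -3]: now -5*log(y + 3) + ∫(3/(y - 4)) dy + ∫(1/(y + 5)) dy.
Step 3. Evaluate the standard form [assuming y > -5]: now -5*log(y + 3) + log(y + 5) + ∫(3/(y - 4)) dy.
Step 4. Evaluate the standard form [assuming y > 4]: now 3*log(y - 4) - 5*log(y + 3) + log(y + 5).
Answer: 3*log(y - 4) - 5*log(y + 3) + log(y + 5).


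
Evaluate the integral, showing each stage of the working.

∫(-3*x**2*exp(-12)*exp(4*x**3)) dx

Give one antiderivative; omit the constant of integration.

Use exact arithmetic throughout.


Step 1. Substitute u = x**3 - 3, turning ∫(-3*x**2*exp(-12)*exp(4*x**3)) dx into ∫(-exp(4*u)) du: now ∫(-exp(4*u)) du.
Step 2. Evaluate the standard form: now -exp(4*u)/4.
Step 3. Substitute back u = x**3 - 3: now -exp(4*x**3 - 12)/4.
Answer: -exp(4*x**3 - 12)/4.


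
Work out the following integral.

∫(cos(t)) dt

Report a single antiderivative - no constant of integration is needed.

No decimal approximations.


Answer: sin(t).


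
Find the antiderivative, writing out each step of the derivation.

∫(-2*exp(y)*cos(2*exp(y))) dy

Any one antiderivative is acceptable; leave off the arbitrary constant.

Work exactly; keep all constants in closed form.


Step 1. Substitute u = exp(y), turning ∫(-2*exp(y)*cos(2*exp(y))) dy into ∫(-2*cos(2*u)) du: now ∫(-2*cos(2*u)) du.
Step 2. Evaluate the standard form: now -sin(2*u).
Step 3. Substitute back u = exp(y): now -sin(2*exp(y)).
Answer: -sin(2*exp(y)).


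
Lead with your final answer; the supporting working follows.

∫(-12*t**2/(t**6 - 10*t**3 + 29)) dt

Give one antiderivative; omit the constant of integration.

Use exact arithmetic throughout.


The answer is -2*atan(t**3/2 - 5/2).
Step 1. Substitute u = t**3 - 5, turning ∫(-12*t**2/(t**6 - 10*t**3 + 29)) dt into ∫(-4/(u**2 + 4)) du: now ∫(-4/(u**2 + 4)) du.
Step 2. Evaluate the standard form: now -2*atan(u/2).
Step 3. Substitute back u = t**3 - 5: now -2*atan(t**3/2 - 5/2).
Answer: -2*atan(t**3/2 - 5/2).


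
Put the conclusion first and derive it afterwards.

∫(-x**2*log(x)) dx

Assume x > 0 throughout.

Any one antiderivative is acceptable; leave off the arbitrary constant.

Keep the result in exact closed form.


The answer is -x**3*log(x)/3 + x**3/9.
Step 1. Integrate ∫(-x**2*log(x)) dx by parts with u = log(x), dv = (-x**2) dx, so v = -x**3/3 [assuming x > 0]: now -x**3*log(x)/3 + ∫(x**2/3) dx.
Step 2. Evaluate the standard form: now -x**3*log(x)/3 + x**3/9.
Answer: -x**3*log(x)/3 + x**3/9.


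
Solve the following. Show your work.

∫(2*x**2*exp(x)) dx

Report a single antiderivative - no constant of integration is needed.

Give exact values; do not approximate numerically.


Step 1. Integrate ∫(2*x**2*exp(x)) dx by parts with u = x**2, dv = (2*exp(x)) dx, so v = 2*exp(x): now 2*x**2*exp(x) + ∫(-4*x*exp(x)) dx.
Step 2. Integrate ∫(-4*x*exp(x)) dx by parts with u = x, dv = (-4*exp(x)) dx, so v = -4*exp(x): now 2*x**2*exp(x) - 4*x*exp(x) + ∫(4*exp(x)) dx.
Step 3. Evaluate the standard form: now 2*x**2*exp(x) - 4*x*exp(x) + 4*exp(x).
Answer: 2*x**2*exp(x) - 4*x*exp(x) + 4*exp(x).


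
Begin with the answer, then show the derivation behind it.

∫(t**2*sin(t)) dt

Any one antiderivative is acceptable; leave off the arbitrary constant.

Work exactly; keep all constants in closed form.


The answer is -t**2*cos(t) + 2*t*sin(t) + 2*cos(t).
Step 1. Integrate ∫(t**2*sin(t)) dt by parts with u = t**2, dv = (sin(t)) dt, so v = -cos(t): now -t**2*cos(t) + ∫(2*t*cos(t)) dt.
Step 2. Integrate ∫(2*t*cos(t)) dt by parts with u = t, dv = (2*cos(t)) dt, so v = 2*sin(t): now -t**2*cos(t) + 2*t*sin(t) + ∫(-2*sin(t)) dt.
Step 3. Evaluate the standard form: now -t**2*cos(t) + 2*t*sin(t) + 2*cos(t).
Answer: -t**2*cos(t) + 2*t*sin(t) + 2*cos(t).


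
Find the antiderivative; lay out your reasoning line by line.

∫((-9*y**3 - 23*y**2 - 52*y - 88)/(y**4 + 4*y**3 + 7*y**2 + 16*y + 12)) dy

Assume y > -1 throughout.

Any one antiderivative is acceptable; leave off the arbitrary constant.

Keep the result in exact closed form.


Step 1. Decompose ∫((-9*y**3 - 23*y**2 - 52*y - 88)/(y**4 + 4*y**3 + 7*y**2 + 16*y + 12)) dy by partial fractions, (-9*y**3 - 23*y**2 - 52*y - 88)/(y**4 + 4*y**3 + 7*y**2 + 16*y + 12) = -4/(y**2 + 4) - 4/(y + 3) - 5/(y + 1): now ∫(-5/(y + 1)) dy + ∫(-4/(y + 3)) dy + ∫(-4/(y**2 + 4)) dy.
Step 2. Evaluate the standard form [assuming y > -3]: now -4*log(y + 3) + ∫(-5/(y + 1)) dy + ∫(-4/(y**2 + 4)) dy.
Step 3. Evaluate the standard form [assuming y > -1]: now -5*log(y + 1) - 4*log(y + 3) + ∫(-4/(y**2 + 4)) dy.
Step 4. Evaluate the standard form: now -5*log(y + 1) - 4*log(y + 3) - 2*atan(y/2).
Answer: -5*log(y + 1) - 4*log(y + 3) - 2*atan(y/2).


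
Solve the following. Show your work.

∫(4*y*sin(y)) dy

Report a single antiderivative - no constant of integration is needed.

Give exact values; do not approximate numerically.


Step 1. Integrate ∫(4*y*sin(y)) dy by parts with u = y, dv = (4*sin(y)) dy, so v = -4*cos(y): now -4*y*cos(y) + ∫(4*cos(y)) dy.
Step 2. Evaluate the standard form: now -4*y*cos(y) + 4*sin(y).
Answer: -4*y*cos(y) + 4*sin(y).


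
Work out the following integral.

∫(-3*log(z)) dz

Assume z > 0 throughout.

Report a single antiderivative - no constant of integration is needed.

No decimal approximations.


Answer: -3*z*log(z) + 3*z.


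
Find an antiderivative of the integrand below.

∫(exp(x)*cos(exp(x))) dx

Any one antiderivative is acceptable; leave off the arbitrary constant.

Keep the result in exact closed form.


Answer: sin(exp(x)).


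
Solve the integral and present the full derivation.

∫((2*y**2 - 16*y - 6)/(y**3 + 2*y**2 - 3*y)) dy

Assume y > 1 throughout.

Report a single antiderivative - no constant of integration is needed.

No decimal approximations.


Step 1. Decompose ∫((2*y**2 - 16*y - 6)/(y**3 + 2*y**2 - 3*y)) dy by partial fractions, (2*y**2 - 16*y - 6)/(y**3 + 2*y**2 - 3*y) = 5/(y + 3) - 5/(y - 1) + 2/y: now ∫(2/y) dy + ∫(-5/(y - 1)) dy + ∫(5/(y + 3)) dy.
Step 2. Evaluate the standard form [assuming y > -3]: now 5*log(y + 3) + ∫(2/y) dy + ∫(-5/(y - 1)) dy.
Step 3. Evaluate the standard form [assuming y > 0]: now 2*log(y) + 5*log(y + 3) + ∫(-5/(y - 1)) dy.
Step 4. Evaluate the standard form [assuming y > 1]: now 2*log(y) - 5*log(y - 1) + 5*log(y + 3).
Answer: 2*log(y) - 5*log(y - 1) + 5*log(y + 3).


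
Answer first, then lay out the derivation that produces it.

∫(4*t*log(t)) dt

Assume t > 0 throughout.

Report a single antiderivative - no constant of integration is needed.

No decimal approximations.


The answer is 2*t**2*log(t) - t**2.
Step 1. Integrate ∫(4*t*log(t)) dt by parts with u = log(t), dv = (4*t) dt, so v = 2*t**2 [assuming t > 0]: now 2*t**2*log(t) + ∫(-2*t) dt.
Step 2. Evaluate the standard form: now 2*t**2*log(t) - t**2.
Answer: 2*t**2*log(t) - t**2.
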